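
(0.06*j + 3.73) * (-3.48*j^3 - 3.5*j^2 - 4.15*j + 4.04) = -0.2088*j^4 - 13.1904*j^3 - 13.304*j^2 - 15.2371*j + 15.0692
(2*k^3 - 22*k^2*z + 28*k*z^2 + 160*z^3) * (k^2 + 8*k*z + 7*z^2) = 2*k^5 - 6*k^4*z - 134*k^3*z^2 + 230*k^2*z^3 + 1476*k*z^4 + 1120*z^5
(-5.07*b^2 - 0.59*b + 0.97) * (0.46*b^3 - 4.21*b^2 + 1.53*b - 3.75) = -2.3322*b^5 + 21.0733*b^4 - 4.827*b^3 + 14.0261*b^2 + 3.6966*b - 3.6375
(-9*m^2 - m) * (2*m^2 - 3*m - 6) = -18*m^4 + 25*m^3 + 57*m^2 + 6*m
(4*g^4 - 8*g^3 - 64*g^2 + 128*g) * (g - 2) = 4*g^5 - 16*g^4 - 48*g^3 + 256*g^2 - 256*g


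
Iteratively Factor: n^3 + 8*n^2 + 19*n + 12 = (n + 1)*(n^2 + 7*n + 12) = (n + 1)*(n + 3)*(n + 4)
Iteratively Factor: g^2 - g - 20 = (g + 4)*(g - 5)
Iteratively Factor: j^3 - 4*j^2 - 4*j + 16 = (j - 4)*(j^2 - 4) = (j - 4)*(j + 2)*(j - 2)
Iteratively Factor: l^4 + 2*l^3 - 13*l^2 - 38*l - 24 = (l + 2)*(l^3 - 13*l - 12) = (l - 4)*(l + 2)*(l^2 + 4*l + 3) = (l - 4)*(l + 1)*(l + 2)*(l + 3)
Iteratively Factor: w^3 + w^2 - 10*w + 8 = (w + 4)*(w^2 - 3*w + 2) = (w - 2)*(w + 4)*(w - 1)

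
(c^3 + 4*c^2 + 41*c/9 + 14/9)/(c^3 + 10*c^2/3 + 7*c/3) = (c + 2/3)/c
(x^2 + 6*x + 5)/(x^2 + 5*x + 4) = (x + 5)/(x + 4)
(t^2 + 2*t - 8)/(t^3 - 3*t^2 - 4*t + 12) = (t + 4)/(t^2 - t - 6)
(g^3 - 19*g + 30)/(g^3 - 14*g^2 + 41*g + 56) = (g^3 - 19*g + 30)/(g^3 - 14*g^2 + 41*g + 56)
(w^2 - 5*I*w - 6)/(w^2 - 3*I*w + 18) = (w^2 - 5*I*w - 6)/(w^2 - 3*I*w + 18)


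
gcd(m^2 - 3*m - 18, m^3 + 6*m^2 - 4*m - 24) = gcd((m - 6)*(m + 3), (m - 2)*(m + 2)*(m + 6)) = 1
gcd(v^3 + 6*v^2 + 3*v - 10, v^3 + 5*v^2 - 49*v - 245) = v + 5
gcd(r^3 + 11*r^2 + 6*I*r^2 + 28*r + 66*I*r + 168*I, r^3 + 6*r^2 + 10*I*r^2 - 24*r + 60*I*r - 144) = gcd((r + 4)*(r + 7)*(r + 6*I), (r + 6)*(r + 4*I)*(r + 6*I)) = r + 6*I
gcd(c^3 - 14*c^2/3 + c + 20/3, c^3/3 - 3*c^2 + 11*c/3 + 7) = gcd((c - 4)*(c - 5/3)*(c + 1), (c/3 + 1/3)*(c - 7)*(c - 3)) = c + 1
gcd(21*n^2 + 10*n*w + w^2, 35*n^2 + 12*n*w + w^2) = 7*n + w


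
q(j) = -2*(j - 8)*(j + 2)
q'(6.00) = -12.00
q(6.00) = 32.00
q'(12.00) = -36.00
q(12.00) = -112.00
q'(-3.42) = 25.68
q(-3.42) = -32.43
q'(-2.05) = 20.20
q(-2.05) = -1.00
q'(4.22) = -4.88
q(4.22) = 47.02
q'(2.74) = 1.04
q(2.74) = 49.86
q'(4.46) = -5.84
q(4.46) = 45.74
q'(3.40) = -1.60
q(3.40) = 49.68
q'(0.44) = 10.24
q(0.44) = 36.89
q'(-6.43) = 37.72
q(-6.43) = -127.85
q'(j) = 12 - 4*j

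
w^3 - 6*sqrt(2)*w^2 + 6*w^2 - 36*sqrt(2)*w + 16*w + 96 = (w + 6)*(w - 4*sqrt(2))*(w - 2*sqrt(2))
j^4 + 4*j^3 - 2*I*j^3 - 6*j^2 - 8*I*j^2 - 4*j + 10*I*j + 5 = (j - 1)*(j + 5)*(j - I)^2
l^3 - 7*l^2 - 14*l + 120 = (l - 6)*(l - 5)*(l + 4)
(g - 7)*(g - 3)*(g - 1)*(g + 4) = g^4 - 7*g^3 - 13*g^2 + 103*g - 84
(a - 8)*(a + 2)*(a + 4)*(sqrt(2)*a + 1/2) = sqrt(2)*a^4 - 2*sqrt(2)*a^3 + a^3/2 - 40*sqrt(2)*a^2 - a^2 - 64*sqrt(2)*a - 20*a - 32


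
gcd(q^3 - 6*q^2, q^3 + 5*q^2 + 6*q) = q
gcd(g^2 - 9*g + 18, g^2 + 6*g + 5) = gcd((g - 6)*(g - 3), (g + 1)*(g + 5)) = 1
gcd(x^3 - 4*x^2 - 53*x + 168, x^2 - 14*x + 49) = 1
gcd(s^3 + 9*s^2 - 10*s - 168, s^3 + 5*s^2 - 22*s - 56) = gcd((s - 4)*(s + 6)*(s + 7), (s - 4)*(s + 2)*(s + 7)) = s^2 + 3*s - 28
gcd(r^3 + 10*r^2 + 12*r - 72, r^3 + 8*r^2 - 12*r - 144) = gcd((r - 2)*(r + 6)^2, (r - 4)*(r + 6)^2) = r^2 + 12*r + 36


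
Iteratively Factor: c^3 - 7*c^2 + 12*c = (c - 3)*(c^2 - 4*c) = c*(c - 3)*(c - 4)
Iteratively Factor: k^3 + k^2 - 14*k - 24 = (k + 3)*(k^2 - 2*k - 8) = (k + 2)*(k + 3)*(k - 4)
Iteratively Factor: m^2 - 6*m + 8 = (m - 4)*(m - 2)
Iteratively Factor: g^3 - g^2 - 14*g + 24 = (g - 3)*(g^2 + 2*g - 8) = (g - 3)*(g - 2)*(g + 4)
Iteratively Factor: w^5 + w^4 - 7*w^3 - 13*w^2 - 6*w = (w + 2)*(w^4 - w^3 - 5*w^2 - 3*w) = (w + 1)*(w + 2)*(w^3 - 2*w^2 - 3*w) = (w - 3)*(w + 1)*(w + 2)*(w^2 + w) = (w - 3)*(w + 1)^2*(w + 2)*(w)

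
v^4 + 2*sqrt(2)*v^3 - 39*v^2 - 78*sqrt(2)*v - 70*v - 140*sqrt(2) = (v - 7)*(v + 2)*(v + 5)*(v + 2*sqrt(2))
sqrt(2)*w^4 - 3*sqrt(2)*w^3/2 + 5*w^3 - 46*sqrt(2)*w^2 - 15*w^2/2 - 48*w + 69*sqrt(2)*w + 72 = (w - 3/2)*(w - 4*sqrt(2))*(w + 6*sqrt(2))*(sqrt(2)*w + 1)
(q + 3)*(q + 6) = q^2 + 9*q + 18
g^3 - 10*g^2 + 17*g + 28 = (g - 7)*(g - 4)*(g + 1)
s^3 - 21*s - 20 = (s - 5)*(s + 1)*(s + 4)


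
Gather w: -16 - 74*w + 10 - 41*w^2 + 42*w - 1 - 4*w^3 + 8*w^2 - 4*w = -4*w^3 - 33*w^2 - 36*w - 7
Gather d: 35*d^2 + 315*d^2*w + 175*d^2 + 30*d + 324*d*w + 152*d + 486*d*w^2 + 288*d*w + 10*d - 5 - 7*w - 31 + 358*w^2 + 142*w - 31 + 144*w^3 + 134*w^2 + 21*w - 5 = d^2*(315*w + 210) + d*(486*w^2 + 612*w + 192) + 144*w^3 + 492*w^2 + 156*w - 72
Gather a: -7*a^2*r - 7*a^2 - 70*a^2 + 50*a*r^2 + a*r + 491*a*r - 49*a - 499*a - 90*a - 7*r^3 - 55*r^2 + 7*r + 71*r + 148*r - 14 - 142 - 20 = a^2*(-7*r - 77) + a*(50*r^2 + 492*r - 638) - 7*r^3 - 55*r^2 + 226*r - 176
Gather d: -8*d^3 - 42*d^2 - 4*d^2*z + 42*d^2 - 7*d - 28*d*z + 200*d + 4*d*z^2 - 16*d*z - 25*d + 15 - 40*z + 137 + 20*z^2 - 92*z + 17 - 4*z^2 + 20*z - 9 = -8*d^3 - 4*d^2*z + d*(4*z^2 - 44*z + 168) + 16*z^2 - 112*z + 160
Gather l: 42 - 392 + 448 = 98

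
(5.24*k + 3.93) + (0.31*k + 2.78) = 5.55*k + 6.71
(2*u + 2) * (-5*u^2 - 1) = -10*u^3 - 10*u^2 - 2*u - 2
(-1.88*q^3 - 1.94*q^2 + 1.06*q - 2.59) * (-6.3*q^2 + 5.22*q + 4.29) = 11.844*q^5 + 2.4084*q^4 - 24.87*q^3 + 13.5276*q^2 - 8.9724*q - 11.1111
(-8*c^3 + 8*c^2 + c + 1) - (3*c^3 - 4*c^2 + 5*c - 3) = -11*c^3 + 12*c^2 - 4*c + 4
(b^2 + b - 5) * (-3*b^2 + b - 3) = -3*b^4 - 2*b^3 + 13*b^2 - 8*b + 15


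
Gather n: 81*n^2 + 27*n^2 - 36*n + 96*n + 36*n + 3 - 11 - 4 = 108*n^2 + 96*n - 12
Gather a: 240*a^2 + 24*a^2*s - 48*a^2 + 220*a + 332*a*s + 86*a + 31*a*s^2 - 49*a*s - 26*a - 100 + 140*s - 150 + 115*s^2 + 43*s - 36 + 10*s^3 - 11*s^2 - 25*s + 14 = a^2*(24*s + 192) + a*(31*s^2 + 283*s + 280) + 10*s^3 + 104*s^2 + 158*s - 272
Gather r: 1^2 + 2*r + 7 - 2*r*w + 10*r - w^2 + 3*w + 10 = r*(12 - 2*w) - w^2 + 3*w + 18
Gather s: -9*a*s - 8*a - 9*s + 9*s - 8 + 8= -9*a*s - 8*a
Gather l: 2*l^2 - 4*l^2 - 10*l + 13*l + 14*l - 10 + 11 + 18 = -2*l^2 + 17*l + 19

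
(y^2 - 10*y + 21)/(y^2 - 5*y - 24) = (-y^2 + 10*y - 21)/(-y^2 + 5*y + 24)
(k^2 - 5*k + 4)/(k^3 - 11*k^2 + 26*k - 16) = (k - 4)/(k^2 - 10*k + 16)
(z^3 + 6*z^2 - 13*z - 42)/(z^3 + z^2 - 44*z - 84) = (z^2 + 4*z - 21)/(z^2 - z - 42)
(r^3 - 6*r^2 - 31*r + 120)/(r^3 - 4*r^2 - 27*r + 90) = (r - 8)/(r - 6)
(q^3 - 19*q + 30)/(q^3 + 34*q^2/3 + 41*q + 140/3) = 3*(q^2 - 5*q + 6)/(3*q^2 + 19*q + 28)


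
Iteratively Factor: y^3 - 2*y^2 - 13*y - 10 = (y + 2)*(y^2 - 4*y - 5) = (y - 5)*(y + 2)*(y + 1)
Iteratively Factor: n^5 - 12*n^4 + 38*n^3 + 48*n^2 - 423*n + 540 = (n + 3)*(n^4 - 15*n^3 + 83*n^2 - 201*n + 180) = (n - 3)*(n + 3)*(n^3 - 12*n^2 + 47*n - 60) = (n - 5)*(n - 3)*(n + 3)*(n^2 - 7*n + 12) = (n - 5)*(n - 4)*(n - 3)*(n + 3)*(n - 3)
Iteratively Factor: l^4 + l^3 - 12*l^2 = (l)*(l^3 + l^2 - 12*l) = l^2*(l^2 + l - 12) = l^2*(l + 4)*(l - 3)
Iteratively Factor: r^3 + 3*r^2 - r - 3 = (r - 1)*(r^2 + 4*r + 3) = (r - 1)*(r + 1)*(r + 3)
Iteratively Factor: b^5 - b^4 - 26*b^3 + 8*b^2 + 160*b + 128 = (b - 4)*(b^4 + 3*b^3 - 14*b^2 - 48*b - 32) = (b - 4)*(b + 4)*(b^3 - b^2 - 10*b - 8) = (b - 4)*(b + 1)*(b + 4)*(b^2 - 2*b - 8) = (b - 4)*(b + 1)*(b + 2)*(b + 4)*(b - 4)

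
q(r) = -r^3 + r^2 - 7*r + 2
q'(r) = -3*r^2 + 2*r - 7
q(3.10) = -39.88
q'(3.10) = -29.63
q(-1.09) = 12.11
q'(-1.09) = -12.74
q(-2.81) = 51.75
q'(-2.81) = -36.31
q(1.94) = -15.12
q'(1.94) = -14.41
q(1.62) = -10.97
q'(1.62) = -11.63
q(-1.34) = 15.58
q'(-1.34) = -15.07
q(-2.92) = 55.86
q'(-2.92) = -38.42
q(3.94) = -71.22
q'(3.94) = -45.69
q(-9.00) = 875.00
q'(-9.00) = -268.00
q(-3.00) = 59.00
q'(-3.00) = -40.00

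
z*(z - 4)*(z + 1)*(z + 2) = z^4 - z^3 - 10*z^2 - 8*z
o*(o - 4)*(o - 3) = o^3 - 7*o^2 + 12*o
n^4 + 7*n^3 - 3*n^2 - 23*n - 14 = (n - 2)*(n + 1)^2*(n + 7)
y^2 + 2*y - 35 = (y - 5)*(y + 7)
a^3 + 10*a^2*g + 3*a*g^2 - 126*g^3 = (a - 3*g)*(a + 6*g)*(a + 7*g)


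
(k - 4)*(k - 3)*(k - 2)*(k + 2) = k^4 - 7*k^3 + 8*k^2 + 28*k - 48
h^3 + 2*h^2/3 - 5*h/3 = h*(h - 1)*(h + 5/3)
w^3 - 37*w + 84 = (w - 4)*(w - 3)*(w + 7)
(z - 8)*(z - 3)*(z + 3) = z^3 - 8*z^2 - 9*z + 72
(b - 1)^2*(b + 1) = b^3 - b^2 - b + 1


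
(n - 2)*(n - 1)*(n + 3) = n^3 - 7*n + 6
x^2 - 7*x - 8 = (x - 8)*(x + 1)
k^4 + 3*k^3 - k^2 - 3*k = k*(k - 1)*(k + 1)*(k + 3)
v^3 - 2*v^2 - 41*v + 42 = (v - 7)*(v - 1)*(v + 6)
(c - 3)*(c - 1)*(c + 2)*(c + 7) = c^4 + 5*c^3 - 19*c^2 - 29*c + 42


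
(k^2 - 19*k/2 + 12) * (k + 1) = k^3 - 17*k^2/2 + 5*k/2 + 12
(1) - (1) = 0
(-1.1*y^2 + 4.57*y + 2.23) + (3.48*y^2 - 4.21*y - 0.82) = 2.38*y^2 + 0.36*y + 1.41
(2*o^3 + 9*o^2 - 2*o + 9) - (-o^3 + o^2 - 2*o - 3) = 3*o^3 + 8*o^2 + 12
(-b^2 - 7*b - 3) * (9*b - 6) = -9*b^3 - 57*b^2 + 15*b + 18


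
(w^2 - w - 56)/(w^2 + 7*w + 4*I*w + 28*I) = (w - 8)/(w + 4*I)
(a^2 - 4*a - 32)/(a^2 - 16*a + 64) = (a + 4)/(a - 8)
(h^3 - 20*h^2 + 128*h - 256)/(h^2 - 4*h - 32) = (h^2 - 12*h + 32)/(h + 4)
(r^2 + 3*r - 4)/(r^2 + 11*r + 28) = (r - 1)/(r + 7)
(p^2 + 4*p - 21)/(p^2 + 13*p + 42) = (p - 3)/(p + 6)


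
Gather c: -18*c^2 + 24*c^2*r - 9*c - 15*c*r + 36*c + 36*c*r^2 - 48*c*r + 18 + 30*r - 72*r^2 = c^2*(24*r - 18) + c*(36*r^2 - 63*r + 27) - 72*r^2 + 30*r + 18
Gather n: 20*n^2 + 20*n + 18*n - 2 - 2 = 20*n^2 + 38*n - 4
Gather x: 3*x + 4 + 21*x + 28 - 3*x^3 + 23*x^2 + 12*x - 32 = -3*x^3 + 23*x^2 + 36*x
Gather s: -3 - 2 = -5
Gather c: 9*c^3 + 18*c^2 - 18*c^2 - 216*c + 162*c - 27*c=9*c^3 - 81*c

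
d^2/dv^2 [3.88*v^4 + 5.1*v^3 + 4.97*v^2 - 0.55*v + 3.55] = 46.56*v^2 + 30.6*v + 9.94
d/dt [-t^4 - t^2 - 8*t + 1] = -4*t^3 - 2*t - 8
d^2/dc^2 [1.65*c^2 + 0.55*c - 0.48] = 3.30000000000000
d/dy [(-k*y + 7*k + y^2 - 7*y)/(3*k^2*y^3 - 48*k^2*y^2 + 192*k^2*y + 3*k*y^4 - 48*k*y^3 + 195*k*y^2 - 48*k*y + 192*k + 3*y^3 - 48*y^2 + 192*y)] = ((-k + 2*y - 7)*(k^2*y^3 - 16*k^2*y^2 + 64*k^2*y + k*y^4 - 16*k*y^3 + 65*k*y^2 - 16*k*y + 64*k + y^3 - 16*y^2 + 64*y) + (k*y - 7*k - y^2 + 7*y)*(3*k^2*y^2 - 32*k^2*y + 64*k^2 + 4*k*y^3 - 48*k*y^2 + 130*k*y - 16*k + 3*y^2 - 32*y + 64))/(3*(k^2*y^3 - 16*k^2*y^2 + 64*k^2*y + k*y^4 - 16*k*y^3 + 65*k*y^2 - 16*k*y + 64*k + y^3 - 16*y^2 + 64*y)^2)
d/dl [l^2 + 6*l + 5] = 2*l + 6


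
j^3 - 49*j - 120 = (j - 8)*(j + 3)*(j + 5)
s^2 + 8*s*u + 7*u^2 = (s + u)*(s + 7*u)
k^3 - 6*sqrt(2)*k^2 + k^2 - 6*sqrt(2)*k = k*(k + 1)*(k - 6*sqrt(2))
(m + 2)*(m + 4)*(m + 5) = m^3 + 11*m^2 + 38*m + 40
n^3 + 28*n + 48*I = (n - 6*I)*(n + 2*I)*(n + 4*I)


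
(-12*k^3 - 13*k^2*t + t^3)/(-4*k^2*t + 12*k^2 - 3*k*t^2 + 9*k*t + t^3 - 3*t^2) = (3*k + t)/(t - 3)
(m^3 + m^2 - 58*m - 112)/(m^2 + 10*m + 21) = (m^2 - 6*m - 16)/(m + 3)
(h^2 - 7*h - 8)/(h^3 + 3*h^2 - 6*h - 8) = (h - 8)/(h^2 + 2*h - 8)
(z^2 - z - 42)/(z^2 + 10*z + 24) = (z - 7)/(z + 4)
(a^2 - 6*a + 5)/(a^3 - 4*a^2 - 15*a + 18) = (a - 5)/(a^2 - 3*a - 18)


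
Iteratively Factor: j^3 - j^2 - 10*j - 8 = (j + 1)*(j^2 - 2*j - 8) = (j - 4)*(j + 1)*(j + 2)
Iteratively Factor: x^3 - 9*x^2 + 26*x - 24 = (x - 2)*(x^2 - 7*x + 12) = (x - 4)*(x - 2)*(x - 3)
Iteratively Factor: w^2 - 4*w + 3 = (w - 3)*(w - 1)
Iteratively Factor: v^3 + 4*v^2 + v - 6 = (v + 2)*(v^2 + 2*v - 3) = (v + 2)*(v + 3)*(v - 1)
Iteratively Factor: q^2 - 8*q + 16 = (q - 4)*(q - 4)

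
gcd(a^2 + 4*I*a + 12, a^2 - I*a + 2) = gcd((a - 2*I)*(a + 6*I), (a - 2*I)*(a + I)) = a - 2*I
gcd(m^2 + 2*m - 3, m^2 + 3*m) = m + 3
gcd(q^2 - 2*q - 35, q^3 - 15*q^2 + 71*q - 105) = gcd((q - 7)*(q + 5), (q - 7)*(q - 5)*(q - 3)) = q - 7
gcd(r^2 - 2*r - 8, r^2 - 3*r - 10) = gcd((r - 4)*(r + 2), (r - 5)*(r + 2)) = r + 2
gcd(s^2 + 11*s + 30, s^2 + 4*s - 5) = s + 5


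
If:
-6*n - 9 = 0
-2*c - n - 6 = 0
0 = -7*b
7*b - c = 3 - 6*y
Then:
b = 0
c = -9/4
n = -3/2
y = 1/8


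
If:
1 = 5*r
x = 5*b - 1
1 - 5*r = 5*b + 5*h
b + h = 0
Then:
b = x/5 + 1/5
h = -x/5 - 1/5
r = 1/5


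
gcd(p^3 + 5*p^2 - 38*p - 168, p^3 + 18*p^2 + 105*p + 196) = p^2 + 11*p + 28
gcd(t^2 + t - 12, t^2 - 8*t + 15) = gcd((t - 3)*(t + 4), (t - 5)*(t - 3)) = t - 3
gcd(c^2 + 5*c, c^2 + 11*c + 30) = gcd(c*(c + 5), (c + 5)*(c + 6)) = c + 5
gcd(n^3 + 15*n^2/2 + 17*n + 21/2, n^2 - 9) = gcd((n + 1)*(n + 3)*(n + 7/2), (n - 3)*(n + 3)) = n + 3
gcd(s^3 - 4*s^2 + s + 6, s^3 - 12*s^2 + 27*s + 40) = s + 1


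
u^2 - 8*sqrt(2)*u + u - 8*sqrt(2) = (u + 1)*(u - 8*sqrt(2))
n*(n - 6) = n^2 - 6*n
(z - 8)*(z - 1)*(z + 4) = z^3 - 5*z^2 - 28*z + 32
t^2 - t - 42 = (t - 7)*(t + 6)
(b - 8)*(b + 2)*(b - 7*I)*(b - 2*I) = b^4 - 6*b^3 - 9*I*b^3 - 30*b^2 + 54*I*b^2 + 84*b + 144*I*b + 224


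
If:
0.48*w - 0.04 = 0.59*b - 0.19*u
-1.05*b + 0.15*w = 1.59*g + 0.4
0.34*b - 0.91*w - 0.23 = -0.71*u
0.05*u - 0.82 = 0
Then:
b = 22.15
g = -12.92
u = 16.40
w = 20.82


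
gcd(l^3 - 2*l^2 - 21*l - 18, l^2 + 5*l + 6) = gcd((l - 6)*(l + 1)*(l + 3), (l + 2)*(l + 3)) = l + 3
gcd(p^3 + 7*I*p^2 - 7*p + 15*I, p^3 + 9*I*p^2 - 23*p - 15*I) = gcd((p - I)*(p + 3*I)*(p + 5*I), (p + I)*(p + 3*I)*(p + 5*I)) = p^2 + 8*I*p - 15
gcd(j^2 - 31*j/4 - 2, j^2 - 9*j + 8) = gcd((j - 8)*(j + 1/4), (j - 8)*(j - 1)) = j - 8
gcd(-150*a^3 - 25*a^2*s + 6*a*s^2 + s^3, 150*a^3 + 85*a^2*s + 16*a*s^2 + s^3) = 30*a^2 + 11*a*s + s^2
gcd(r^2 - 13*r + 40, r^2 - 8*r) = r - 8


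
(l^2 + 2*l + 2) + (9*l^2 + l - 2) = 10*l^2 + 3*l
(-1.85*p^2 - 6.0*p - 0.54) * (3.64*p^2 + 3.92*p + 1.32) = -6.734*p^4 - 29.092*p^3 - 27.9276*p^2 - 10.0368*p - 0.7128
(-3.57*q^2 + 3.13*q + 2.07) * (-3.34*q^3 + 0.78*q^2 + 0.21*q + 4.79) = 11.9238*q^5 - 13.2388*q^4 - 5.2221*q^3 - 14.8284*q^2 + 15.4274*q + 9.9153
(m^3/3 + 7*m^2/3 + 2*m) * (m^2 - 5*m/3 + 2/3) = m^5/3 + 16*m^4/9 - 5*m^3/3 - 16*m^2/9 + 4*m/3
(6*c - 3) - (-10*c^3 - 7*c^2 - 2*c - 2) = 10*c^3 + 7*c^2 + 8*c - 1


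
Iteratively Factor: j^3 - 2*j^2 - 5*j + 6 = (j - 1)*(j^2 - j - 6) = (j - 3)*(j - 1)*(j + 2)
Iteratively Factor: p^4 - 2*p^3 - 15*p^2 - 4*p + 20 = (p - 5)*(p^3 + 3*p^2 - 4) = (p - 5)*(p - 1)*(p^2 + 4*p + 4) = (p - 5)*(p - 1)*(p + 2)*(p + 2)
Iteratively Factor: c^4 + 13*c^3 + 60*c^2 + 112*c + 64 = (c + 4)*(c^3 + 9*c^2 + 24*c + 16) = (c + 1)*(c + 4)*(c^2 + 8*c + 16) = (c + 1)*(c + 4)^2*(c + 4)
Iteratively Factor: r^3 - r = (r)*(r^2 - 1) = r*(r + 1)*(r - 1)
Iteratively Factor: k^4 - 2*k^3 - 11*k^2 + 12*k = (k - 1)*(k^3 - k^2 - 12*k) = k*(k - 1)*(k^2 - k - 12) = k*(k - 1)*(k + 3)*(k - 4)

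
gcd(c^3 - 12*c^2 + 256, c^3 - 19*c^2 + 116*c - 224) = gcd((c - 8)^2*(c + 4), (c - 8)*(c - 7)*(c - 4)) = c - 8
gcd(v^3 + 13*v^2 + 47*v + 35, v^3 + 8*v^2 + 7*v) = v^2 + 8*v + 7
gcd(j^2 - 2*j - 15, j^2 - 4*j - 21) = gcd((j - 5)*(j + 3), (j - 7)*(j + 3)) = j + 3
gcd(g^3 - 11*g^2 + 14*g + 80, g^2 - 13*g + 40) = g^2 - 13*g + 40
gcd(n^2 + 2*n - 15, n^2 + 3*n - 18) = n - 3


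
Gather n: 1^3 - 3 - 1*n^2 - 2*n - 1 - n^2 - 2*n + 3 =-2*n^2 - 4*n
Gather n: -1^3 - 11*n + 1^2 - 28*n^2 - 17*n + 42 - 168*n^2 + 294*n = -196*n^2 + 266*n + 42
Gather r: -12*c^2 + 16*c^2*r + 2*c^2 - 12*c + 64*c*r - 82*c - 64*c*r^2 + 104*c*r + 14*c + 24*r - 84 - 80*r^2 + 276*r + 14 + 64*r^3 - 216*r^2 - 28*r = -10*c^2 - 80*c + 64*r^3 + r^2*(-64*c - 296) + r*(16*c^2 + 168*c + 272) - 70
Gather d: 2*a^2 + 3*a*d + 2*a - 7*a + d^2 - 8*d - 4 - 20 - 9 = 2*a^2 - 5*a + d^2 + d*(3*a - 8) - 33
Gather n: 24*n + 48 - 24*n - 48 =0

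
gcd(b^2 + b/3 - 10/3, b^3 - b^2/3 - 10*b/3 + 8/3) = b + 2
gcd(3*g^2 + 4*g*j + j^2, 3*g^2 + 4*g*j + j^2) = 3*g^2 + 4*g*j + j^2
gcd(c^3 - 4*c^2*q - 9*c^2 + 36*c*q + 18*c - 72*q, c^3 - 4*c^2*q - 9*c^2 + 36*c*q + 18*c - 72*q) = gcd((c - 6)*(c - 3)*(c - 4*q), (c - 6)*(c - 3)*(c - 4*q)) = -c^3 + 4*c^2*q + 9*c^2 - 36*c*q - 18*c + 72*q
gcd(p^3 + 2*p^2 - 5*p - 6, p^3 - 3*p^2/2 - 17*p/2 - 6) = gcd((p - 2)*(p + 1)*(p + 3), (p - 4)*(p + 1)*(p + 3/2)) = p + 1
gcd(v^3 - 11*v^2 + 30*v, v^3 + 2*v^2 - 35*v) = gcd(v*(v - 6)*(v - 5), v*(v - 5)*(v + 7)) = v^2 - 5*v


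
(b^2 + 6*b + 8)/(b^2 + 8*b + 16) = (b + 2)/(b + 4)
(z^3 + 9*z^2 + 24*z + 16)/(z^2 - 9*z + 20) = (z^3 + 9*z^2 + 24*z + 16)/(z^2 - 9*z + 20)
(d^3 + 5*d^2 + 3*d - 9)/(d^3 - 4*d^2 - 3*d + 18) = (d^3 + 5*d^2 + 3*d - 9)/(d^3 - 4*d^2 - 3*d + 18)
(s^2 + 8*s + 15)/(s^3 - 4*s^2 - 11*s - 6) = (s^2 + 8*s + 15)/(s^3 - 4*s^2 - 11*s - 6)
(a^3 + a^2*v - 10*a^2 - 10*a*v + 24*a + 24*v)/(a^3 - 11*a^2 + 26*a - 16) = (a^3 + a^2*v - 10*a^2 - 10*a*v + 24*a + 24*v)/(a^3 - 11*a^2 + 26*a - 16)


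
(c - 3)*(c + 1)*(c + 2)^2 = c^4 + 2*c^3 - 7*c^2 - 20*c - 12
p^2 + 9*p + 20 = (p + 4)*(p + 5)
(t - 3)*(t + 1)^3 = t^4 - 6*t^2 - 8*t - 3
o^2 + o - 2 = (o - 1)*(o + 2)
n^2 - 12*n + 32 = (n - 8)*(n - 4)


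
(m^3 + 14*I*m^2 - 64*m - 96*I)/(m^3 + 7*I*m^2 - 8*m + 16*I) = (m + 6*I)/(m - I)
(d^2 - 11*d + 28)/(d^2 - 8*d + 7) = (d - 4)/(d - 1)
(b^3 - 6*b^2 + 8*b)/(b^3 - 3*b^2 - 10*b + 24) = b/(b + 3)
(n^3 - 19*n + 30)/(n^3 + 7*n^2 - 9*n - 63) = (n^2 + 3*n - 10)/(n^2 + 10*n + 21)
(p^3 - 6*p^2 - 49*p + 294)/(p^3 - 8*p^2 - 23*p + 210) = (p + 7)/(p + 5)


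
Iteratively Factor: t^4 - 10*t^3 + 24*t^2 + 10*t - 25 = (t - 1)*(t^3 - 9*t^2 + 15*t + 25) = (t - 5)*(t - 1)*(t^2 - 4*t - 5) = (t - 5)*(t - 1)*(t + 1)*(t - 5)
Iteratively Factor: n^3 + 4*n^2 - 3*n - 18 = (n + 3)*(n^2 + n - 6) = (n - 2)*(n + 3)*(n + 3)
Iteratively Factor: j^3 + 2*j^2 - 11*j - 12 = (j + 1)*(j^2 + j - 12) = (j - 3)*(j + 1)*(j + 4)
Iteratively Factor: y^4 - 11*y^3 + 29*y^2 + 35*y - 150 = (y - 3)*(y^3 - 8*y^2 + 5*y + 50) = (y - 5)*(y - 3)*(y^2 - 3*y - 10) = (y - 5)^2*(y - 3)*(y + 2)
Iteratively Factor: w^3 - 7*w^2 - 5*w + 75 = (w + 3)*(w^2 - 10*w + 25) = (w - 5)*(w + 3)*(w - 5)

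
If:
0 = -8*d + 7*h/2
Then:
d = 7*h/16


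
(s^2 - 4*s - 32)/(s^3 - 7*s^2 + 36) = (s^2 - 4*s - 32)/(s^3 - 7*s^2 + 36)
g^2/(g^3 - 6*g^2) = 1/(g - 6)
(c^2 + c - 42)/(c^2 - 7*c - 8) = (-c^2 - c + 42)/(-c^2 + 7*c + 8)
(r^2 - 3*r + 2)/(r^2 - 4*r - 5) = (-r^2 + 3*r - 2)/(-r^2 + 4*r + 5)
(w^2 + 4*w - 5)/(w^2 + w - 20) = (w - 1)/(w - 4)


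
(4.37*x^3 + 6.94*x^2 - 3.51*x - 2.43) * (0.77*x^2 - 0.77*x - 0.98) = 3.3649*x^5 + 1.9789*x^4 - 12.3291*x^3 - 5.9696*x^2 + 5.3109*x + 2.3814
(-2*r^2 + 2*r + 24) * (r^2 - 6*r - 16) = -2*r^4 + 14*r^3 + 44*r^2 - 176*r - 384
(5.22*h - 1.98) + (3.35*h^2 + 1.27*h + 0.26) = 3.35*h^2 + 6.49*h - 1.72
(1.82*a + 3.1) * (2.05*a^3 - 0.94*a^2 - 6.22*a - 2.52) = 3.731*a^4 + 4.6442*a^3 - 14.2344*a^2 - 23.8684*a - 7.812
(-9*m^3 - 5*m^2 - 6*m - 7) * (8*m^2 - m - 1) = -72*m^5 - 31*m^4 - 34*m^3 - 45*m^2 + 13*m + 7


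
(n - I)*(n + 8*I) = n^2 + 7*I*n + 8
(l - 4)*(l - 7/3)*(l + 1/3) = l^3 - 6*l^2 + 65*l/9 + 28/9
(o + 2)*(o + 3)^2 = o^3 + 8*o^2 + 21*o + 18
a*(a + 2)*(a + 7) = a^3 + 9*a^2 + 14*a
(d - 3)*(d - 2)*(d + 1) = d^3 - 4*d^2 + d + 6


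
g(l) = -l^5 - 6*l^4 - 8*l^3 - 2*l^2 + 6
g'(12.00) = -148656.00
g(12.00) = -387354.00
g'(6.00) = -12552.00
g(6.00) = -17346.00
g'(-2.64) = 42.01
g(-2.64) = -23.95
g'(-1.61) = 10.79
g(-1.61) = 4.71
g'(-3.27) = 23.94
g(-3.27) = -47.80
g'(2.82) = -1056.56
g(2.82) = -747.09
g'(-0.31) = -0.40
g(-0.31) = 5.99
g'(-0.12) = 0.17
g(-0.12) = 5.98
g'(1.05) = -64.52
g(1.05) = -14.04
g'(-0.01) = 0.04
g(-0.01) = 6.00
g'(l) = -5*l^4 - 24*l^3 - 24*l^2 - 4*l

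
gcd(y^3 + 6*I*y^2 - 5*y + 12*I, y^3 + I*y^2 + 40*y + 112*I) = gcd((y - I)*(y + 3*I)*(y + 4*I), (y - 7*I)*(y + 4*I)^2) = y + 4*I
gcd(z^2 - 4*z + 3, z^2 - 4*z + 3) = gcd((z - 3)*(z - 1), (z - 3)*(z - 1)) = z^2 - 4*z + 3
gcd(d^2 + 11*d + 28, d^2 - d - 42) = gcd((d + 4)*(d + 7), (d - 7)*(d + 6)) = 1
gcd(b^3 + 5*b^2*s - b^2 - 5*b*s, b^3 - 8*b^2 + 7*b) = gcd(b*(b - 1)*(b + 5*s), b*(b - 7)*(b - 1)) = b^2 - b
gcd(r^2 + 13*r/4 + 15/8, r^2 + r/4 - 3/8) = r + 3/4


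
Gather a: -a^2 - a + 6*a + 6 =-a^2 + 5*a + 6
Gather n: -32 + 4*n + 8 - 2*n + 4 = 2*n - 20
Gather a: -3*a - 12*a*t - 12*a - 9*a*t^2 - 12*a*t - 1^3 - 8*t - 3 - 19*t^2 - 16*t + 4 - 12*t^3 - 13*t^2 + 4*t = a*(-9*t^2 - 24*t - 15) - 12*t^3 - 32*t^2 - 20*t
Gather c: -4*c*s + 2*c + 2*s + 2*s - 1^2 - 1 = c*(2 - 4*s) + 4*s - 2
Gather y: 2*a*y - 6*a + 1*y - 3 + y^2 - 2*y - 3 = -6*a + y^2 + y*(2*a - 1) - 6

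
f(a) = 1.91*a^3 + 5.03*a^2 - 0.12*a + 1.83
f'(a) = 5.73*a^2 + 10.06*a - 0.12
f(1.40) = 16.76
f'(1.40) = 25.19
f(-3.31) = -11.93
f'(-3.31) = 29.36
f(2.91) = 91.14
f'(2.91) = 77.68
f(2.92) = 91.92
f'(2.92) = 78.11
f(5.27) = 420.45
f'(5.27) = 212.03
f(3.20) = 115.54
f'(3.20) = 90.75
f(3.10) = 106.70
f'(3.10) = 86.13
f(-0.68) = 3.64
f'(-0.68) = -4.31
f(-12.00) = -2572.89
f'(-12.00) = 704.28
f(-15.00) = -5310.87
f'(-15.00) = 1138.23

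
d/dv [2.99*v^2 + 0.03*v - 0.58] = 5.98*v + 0.03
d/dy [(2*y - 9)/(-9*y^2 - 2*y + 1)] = 2*(9*y^2 - 81*y - 8)/(81*y^4 + 36*y^3 - 14*y^2 - 4*y + 1)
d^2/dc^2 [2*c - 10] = 0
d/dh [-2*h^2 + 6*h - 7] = 6 - 4*h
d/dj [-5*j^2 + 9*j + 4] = 9 - 10*j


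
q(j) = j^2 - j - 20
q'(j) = 2*j - 1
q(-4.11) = 1.00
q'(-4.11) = -9.22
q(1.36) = -19.51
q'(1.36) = 1.72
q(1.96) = -18.12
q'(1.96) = 2.92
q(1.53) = -19.19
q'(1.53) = 2.06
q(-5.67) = 17.82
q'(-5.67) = -12.34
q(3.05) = -13.75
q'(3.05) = 5.10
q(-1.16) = -17.49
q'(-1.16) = -3.32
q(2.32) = -16.94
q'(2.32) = 3.64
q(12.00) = 112.00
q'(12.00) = 23.00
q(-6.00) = 22.00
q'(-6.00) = -13.00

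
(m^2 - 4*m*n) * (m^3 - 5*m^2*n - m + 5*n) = m^5 - 9*m^4*n + 20*m^3*n^2 - m^3 + 9*m^2*n - 20*m*n^2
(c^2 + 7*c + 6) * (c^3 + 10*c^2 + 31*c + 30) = c^5 + 17*c^4 + 107*c^3 + 307*c^2 + 396*c + 180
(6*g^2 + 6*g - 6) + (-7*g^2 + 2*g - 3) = -g^2 + 8*g - 9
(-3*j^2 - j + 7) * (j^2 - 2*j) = -3*j^4 + 5*j^3 + 9*j^2 - 14*j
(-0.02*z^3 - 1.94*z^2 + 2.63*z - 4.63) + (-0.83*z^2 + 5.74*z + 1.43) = -0.02*z^3 - 2.77*z^2 + 8.37*z - 3.2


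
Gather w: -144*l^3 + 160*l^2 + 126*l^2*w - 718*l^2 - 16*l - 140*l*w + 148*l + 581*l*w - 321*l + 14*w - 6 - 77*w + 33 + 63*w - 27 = -144*l^3 - 558*l^2 - 189*l + w*(126*l^2 + 441*l)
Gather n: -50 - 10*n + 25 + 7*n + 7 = -3*n - 18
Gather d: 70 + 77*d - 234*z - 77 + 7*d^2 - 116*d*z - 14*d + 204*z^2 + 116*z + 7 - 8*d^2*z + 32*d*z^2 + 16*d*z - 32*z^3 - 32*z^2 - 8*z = d^2*(7 - 8*z) + d*(32*z^2 - 100*z + 63) - 32*z^3 + 172*z^2 - 126*z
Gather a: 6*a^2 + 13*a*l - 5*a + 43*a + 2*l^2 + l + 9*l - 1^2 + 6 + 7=6*a^2 + a*(13*l + 38) + 2*l^2 + 10*l + 12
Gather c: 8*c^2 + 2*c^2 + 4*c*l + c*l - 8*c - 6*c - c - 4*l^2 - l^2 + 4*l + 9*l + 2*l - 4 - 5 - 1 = 10*c^2 + c*(5*l - 15) - 5*l^2 + 15*l - 10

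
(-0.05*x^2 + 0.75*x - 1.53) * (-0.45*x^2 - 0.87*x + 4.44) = 0.0225*x^4 - 0.294*x^3 - 0.186*x^2 + 4.6611*x - 6.7932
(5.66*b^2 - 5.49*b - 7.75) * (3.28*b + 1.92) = 18.5648*b^3 - 7.14*b^2 - 35.9608*b - 14.88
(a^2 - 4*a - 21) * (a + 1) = a^3 - 3*a^2 - 25*a - 21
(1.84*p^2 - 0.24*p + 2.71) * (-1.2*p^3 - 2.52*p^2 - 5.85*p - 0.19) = -2.208*p^5 - 4.3488*p^4 - 13.4112*p^3 - 5.7748*p^2 - 15.8079*p - 0.5149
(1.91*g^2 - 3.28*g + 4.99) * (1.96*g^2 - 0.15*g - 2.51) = 3.7436*g^4 - 6.7153*g^3 + 5.4783*g^2 + 7.4843*g - 12.5249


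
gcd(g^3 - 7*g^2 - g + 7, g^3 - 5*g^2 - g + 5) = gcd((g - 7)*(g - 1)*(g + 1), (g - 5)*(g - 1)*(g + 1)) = g^2 - 1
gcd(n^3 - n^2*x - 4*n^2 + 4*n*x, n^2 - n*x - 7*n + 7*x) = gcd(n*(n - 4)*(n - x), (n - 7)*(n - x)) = -n + x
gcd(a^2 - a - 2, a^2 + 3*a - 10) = a - 2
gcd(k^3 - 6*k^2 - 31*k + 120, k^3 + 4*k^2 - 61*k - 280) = k^2 - 3*k - 40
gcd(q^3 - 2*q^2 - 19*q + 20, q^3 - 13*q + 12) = q^2 + 3*q - 4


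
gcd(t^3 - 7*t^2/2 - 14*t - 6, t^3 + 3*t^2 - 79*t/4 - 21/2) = t + 1/2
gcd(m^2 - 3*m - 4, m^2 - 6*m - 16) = 1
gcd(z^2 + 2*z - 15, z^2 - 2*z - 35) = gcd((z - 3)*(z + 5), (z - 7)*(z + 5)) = z + 5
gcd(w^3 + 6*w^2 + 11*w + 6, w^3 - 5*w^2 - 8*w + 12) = w + 2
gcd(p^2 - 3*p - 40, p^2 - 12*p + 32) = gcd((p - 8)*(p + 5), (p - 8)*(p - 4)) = p - 8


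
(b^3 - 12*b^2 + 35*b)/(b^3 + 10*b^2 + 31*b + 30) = b*(b^2 - 12*b + 35)/(b^3 + 10*b^2 + 31*b + 30)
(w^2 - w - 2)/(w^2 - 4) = (w + 1)/(w + 2)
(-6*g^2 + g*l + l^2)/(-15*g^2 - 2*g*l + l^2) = (2*g - l)/(5*g - l)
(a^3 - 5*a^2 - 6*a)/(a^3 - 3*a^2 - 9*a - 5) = a*(a - 6)/(a^2 - 4*a - 5)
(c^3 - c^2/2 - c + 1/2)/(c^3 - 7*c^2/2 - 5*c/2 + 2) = (c - 1)/(c - 4)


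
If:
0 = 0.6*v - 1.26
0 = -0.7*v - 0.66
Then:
No Solution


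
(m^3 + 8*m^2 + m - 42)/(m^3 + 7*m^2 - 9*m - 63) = (m - 2)/(m - 3)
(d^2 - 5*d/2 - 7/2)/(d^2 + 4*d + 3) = (d - 7/2)/(d + 3)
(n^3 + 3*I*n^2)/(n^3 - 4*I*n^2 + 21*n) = n/(n - 7*I)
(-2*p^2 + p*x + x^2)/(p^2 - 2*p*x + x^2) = (2*p + x)/(-p + x)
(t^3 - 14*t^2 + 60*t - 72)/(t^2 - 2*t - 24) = (t^2 - 8*t + 12)/(t + 4)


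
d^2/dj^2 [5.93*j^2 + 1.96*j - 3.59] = 11.8600000000000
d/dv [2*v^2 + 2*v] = 4*v + 2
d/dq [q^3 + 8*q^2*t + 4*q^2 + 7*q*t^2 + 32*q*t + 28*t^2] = 3*q^2 + 16*q*t + 8*q + 7*t^2 + 32*t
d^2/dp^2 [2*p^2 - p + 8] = 4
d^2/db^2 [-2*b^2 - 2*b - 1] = -4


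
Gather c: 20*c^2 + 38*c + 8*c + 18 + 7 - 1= 20*c^2 + 46*c + 24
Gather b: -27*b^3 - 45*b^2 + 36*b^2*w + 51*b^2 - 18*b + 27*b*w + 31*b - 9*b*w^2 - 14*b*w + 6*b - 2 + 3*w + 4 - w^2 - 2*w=-27*b^3 + b^2*(36*w + 6) + b*(-9*w^2 + 13*w + 19) - w^2 + w + 2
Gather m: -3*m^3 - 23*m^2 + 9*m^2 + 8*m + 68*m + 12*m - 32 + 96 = -3*m^3 - 14*m^2 + 88*m + 64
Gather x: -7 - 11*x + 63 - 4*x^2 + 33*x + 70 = -4*x^2 + 22*x + 126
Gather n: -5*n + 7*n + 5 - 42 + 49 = 2*n + 12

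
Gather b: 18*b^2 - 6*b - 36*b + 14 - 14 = 18*b^2 - 42*b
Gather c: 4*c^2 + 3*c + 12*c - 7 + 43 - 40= 4*c^2 + 15*c - 4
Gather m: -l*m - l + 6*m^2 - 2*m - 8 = -l + 6*m^2 + m*(-l - 2) - 8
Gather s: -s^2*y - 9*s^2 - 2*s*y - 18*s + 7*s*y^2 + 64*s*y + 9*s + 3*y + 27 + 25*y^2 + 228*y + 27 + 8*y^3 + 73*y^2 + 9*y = s^2*(-y - 9) + s*(7*y^2 + 62*y - 9) + 8*y^3 + 98*y^2 + 240*y + 54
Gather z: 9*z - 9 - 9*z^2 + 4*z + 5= -9*z^2 + 13*z - 4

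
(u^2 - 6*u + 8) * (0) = 0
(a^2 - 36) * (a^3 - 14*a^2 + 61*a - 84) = a^5 - 14*a^4 + 25*a^3 + 420*a^2 - 2196*a + 3024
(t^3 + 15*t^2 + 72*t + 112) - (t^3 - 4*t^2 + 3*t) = 19*t^2 + 69*t + 112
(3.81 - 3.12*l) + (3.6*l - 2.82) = 0.48*l + 0.99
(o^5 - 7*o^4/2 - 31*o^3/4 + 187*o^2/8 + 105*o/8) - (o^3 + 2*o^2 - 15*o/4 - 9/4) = o^5 - 7*o^4/2 - 35*o^3/4 + 171*o^2/8 + 135*o/8 + 9/4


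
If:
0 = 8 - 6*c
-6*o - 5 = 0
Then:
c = 4/3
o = -5/6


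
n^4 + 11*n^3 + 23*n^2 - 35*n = n*(n - 1)*(n + 5)*(n + 7)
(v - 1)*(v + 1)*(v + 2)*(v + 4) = v^4 + 6*v^3 + 7*v^2 - 6*v - 8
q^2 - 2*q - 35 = (q - 7)*(q + 5)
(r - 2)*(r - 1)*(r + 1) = r^3 - 2*r^2 - r + 2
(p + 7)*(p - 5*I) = p^2 + 7*p - 5*I*p - 35*I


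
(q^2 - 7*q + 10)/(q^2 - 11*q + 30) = (q - 2)/(q - 6)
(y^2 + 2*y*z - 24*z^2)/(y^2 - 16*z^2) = (y + 6*z)/(y + 4*z)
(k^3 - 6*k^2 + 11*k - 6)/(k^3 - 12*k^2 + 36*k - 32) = (k^2 - 4*k + 3)/(k^2 - 10*k + 16)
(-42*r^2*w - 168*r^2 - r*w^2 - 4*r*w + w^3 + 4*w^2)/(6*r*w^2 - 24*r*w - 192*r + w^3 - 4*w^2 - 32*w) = (-7*r + w)/(w - 8)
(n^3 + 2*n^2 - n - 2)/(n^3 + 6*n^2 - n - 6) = (n + 2)/(n + 6)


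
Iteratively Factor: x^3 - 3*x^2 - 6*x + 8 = (x + 2)*(x^2 - 5*x + 4) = (x - 4)*(x + 2)*(x - 1)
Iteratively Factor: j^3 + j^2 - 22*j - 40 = (j - 5)*(j^2 + 6*j + 8) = (j - 5)*(j + 4)*(j + 2)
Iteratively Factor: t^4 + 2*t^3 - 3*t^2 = (t)*(t^3 + 2*t^2 - 3*t) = t^2*(t^2 + 2*t - 3) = t^2*(t - 1)*(t + 3)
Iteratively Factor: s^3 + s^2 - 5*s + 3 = (s + 3)*(s^2 - 2*s + 1) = (s - 1)*(s + 3)*(s - 1)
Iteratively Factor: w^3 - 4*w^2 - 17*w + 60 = (w + 4)*(w^2 - 8*w + 15) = (w - 3)*(w + 4)*(w - 5)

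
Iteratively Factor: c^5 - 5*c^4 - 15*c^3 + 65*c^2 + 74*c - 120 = (c - 1)*(c^4 - 4*c^3 - 19*c^2 + 46*c + 120) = (c - 1)*(c + 3)*(c^3 - 7*c^2 + 2*c + 40) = (c - 4)*(c - 1)*(c + 3)*(c^2 - 3*c - 10) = (c - 5)*(c - 4)*(c - 1)*(c + 3)*(c + 2)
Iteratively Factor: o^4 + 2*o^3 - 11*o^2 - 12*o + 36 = (o - 2)*(o^3 + 4*o^2 - 3*o - 18) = (o - 2)*(o + 3)*(o^2 + o - 6) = (o - 2)^2*(o + 3)*(o + 3)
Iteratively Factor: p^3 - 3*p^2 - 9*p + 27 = (p + 3)*(p^2 - 6*p + 9) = (p - 3)*(p + 3)*(p - 3)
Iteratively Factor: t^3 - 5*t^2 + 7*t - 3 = (t - 1)*(t^2 - 4*t + 3) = (t - 3)*(t - 1)*(t - 1)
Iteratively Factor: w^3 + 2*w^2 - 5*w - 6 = (w - 2)*(w^2 + 4*w + 3) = (w - 2)*(w + 1)*(w + 3)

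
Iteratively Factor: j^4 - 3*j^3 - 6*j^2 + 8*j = (j - 1)*(j^3 - 2*j^2 - 8*j) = j*(j - 1)*(j^2 - 2*j - 8) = j*(j - 4)*(j - 1)*(j + 2)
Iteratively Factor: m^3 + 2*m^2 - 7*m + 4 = (m + 4)*(m^2 - 2*m + 1) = (m - 1)*(m + 4)*(m - 1)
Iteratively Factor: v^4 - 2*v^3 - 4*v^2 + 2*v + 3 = (v + 1)*(v^3 - 3*v^2 - v + 3) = (v + 1)^2*(v^2 - 4*v + 3) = (v - 1)*(v + 1)^2*(v - 3)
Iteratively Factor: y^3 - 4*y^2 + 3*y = (y - 3)*(y^2 - y) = y*(y - 3)*(y - 1)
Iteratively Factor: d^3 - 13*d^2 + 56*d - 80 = (d - 4)*(d^2 - 9*d + 20) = (d - 4)^2*(d - 5)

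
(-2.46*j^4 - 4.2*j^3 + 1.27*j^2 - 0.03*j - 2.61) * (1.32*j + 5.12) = -3.2472*j^5 - 18.1392*j^4 - 19.8276*j^3 + 6.4628*j^2 - 3.5988*j - 13.3632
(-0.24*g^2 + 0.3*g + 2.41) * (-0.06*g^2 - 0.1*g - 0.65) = 0.0144*g^4 + 0.006*g^3 - 0.0186*g^2 - 0.436*g - 1.5665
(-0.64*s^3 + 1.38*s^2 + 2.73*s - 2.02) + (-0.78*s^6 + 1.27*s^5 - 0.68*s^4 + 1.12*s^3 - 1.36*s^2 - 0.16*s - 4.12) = -0.78*s^6 + 1.27*s^5 - 0.68*s^4 + 0.48*s^3 + 0.0199999999999998*s^2 + 2.57*s - 6.14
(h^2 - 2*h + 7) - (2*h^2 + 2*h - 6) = -h^2 - 4*h + 13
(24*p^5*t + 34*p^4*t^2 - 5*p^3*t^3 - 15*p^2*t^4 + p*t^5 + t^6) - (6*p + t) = 24*p^5*t + 34*p^4*t^2 - 5*p^3*t^3 - 15*p^2*t^4 + p*t^5 - 6*p + t^6 - t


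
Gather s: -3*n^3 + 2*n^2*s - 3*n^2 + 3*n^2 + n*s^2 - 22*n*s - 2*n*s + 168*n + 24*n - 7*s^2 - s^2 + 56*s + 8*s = -3*n^3 + 192*n + s^2*(n - 8) + s*(2*n^2 - 24*n + 64)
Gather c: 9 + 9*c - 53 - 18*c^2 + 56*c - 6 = -18*c^2 + 65*c - 50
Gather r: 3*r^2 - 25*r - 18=3*r^2 - 25*r - 18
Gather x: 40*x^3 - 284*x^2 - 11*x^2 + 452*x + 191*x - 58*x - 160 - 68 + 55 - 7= 40*x^3 - 295*x^2 + 585*x - 180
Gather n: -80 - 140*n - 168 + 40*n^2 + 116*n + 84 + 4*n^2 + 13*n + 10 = 44*n^2 - 11*n - 154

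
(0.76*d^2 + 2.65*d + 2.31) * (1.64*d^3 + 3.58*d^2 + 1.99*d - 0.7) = 1.2464*d^5 + 7.0668*d^4 + 14.7878*d^3 + 13.0113*d^2 + 2.7419*d - 1.617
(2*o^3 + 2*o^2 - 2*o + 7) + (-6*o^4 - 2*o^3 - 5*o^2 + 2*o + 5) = -6*o^4 - 3*o^2 + 12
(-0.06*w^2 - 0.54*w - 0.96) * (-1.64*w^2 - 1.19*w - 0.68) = 0.0984*w^4 + 0.957*w^3 + 2.2578*w^2 + 1.5096*w + 0.6528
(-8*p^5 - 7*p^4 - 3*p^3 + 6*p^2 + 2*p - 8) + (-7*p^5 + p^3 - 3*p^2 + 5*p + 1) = -15*p^5 - 7*p^4 - 2*p^3 + 3*p^2 + 7*p - 7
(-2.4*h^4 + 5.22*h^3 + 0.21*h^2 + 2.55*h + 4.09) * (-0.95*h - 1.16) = 2.28*h^5 - 2.175*h^4 - 6.2547*h^3 - 2.6661*h^2 - 6.8435*h - 4.7444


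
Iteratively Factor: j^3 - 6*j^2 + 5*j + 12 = (j - 4)*(j^2 - 2*j - 3) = (j - 4)*(j + 1)*(j - 3)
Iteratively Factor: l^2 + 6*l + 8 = (l + 2)*(l + 4)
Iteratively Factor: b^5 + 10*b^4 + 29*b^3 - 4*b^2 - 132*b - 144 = (b + 4)*(b^4 + 6*b^3 + 5*b^2 - 24*b - 36) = (b + 3)*(b + 4)*(b^3 + 3*b^2 - 4*b - 12) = (b - 2)*(b + 3)*(b + 4)*(b^2 + 5*b + 6) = (b - 2)*(b + 2)*(b + 3)*(b + 4)*(b + 3)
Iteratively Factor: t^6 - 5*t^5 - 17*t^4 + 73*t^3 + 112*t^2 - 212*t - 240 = (t + 2)*(t^5 - 7*t^4 - 3*t^3 + 79*t^2 - 46*t - 120) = (t - 4)*(t + 2)*(t^4 - 3*t^3 - 15*t^2 + 19*t + 30) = (t - 4)*(t + 2)*(t + 3)*(t^3 - 6*t^2 + 3*t + 10) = (t - 5)*(t - 4)*(t + 2)*(t + 3)*(t^2 - t - 2) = (t - 5)*(t - 4)*(t - 2)*(t + 2)*(t + 3)*(t + 1)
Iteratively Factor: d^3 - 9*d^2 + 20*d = (d - 4)*(d^2 - 5*d) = (d - 5)*(d - 4)*(d)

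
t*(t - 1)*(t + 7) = t^3 + 6*t^2 - 7*t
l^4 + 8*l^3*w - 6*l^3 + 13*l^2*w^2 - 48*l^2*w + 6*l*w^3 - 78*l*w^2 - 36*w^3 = (l - 6)*(l + w)^2*(l + 6*w)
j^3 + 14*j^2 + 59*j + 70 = (j + 2)*(j + 5)*(j + 7)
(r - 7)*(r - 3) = r^2 - 10*r + 21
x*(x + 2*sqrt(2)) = x^2 + 2*sqrt(2)*x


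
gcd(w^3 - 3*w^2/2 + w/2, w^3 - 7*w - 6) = 1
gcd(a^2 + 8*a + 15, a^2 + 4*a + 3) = a + 3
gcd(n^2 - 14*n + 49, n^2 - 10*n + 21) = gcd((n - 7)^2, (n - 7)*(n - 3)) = n - 7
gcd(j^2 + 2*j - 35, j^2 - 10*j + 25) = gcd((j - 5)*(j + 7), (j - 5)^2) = j - 5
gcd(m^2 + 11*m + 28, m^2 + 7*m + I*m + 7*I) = m + 7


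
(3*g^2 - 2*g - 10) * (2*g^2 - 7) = 6*g^4 - 4*g^3 - 41*g^2 + 14*g + 70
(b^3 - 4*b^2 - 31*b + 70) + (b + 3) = b^3 - 4*b^2 - 30*b + 73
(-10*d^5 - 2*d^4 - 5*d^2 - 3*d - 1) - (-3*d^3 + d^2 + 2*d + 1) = -10*d^5 - 2*d^4 + 3*d^3 - 6*d^2 - 5*d - 2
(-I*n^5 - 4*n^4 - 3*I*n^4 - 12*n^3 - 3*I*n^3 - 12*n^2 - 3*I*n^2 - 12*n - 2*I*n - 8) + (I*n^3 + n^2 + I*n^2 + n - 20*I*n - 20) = -I*n^5 - 4*n^4 - 3*I*n^4 - 12*n^3 - 2*I*n^3 - 11*n^2 - 2*I*n^2 - 11*n - 22*I*n - 28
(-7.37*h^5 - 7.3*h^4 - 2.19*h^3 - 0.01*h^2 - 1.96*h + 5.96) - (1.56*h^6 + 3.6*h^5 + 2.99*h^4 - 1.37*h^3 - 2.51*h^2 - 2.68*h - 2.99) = -1.56*h^6 - 10.97*h^5 - 10.29*h^4 - 0.82*h^3 + 2.5*h^2 + 0.72*h + 8.95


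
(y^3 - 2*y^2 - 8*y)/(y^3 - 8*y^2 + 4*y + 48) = y/(y - 6)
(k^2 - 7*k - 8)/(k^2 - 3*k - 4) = (k - 8)/(k - 4)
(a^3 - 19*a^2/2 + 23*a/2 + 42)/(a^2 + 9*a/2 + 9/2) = (a^2 - 11*a + 28)/(a + 3)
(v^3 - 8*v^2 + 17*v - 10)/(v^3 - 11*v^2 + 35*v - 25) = (v - 2)/(v - 5)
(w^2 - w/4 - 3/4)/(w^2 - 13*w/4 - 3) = (w - 1)/(w - 4)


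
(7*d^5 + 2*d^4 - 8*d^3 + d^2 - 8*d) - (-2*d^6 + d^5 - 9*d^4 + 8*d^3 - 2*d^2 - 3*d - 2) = 2*d^6 + 6*d^5 + 11*d^4 - 16*d^3 + 3*d^2 - 5*d + 2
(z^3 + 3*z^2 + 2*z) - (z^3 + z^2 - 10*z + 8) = 2*z^2 + 12*z - 8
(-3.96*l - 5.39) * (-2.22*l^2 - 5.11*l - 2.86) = 8.7912*l^3 + 32.2014*l^2 + 38.8685*l + 15.4154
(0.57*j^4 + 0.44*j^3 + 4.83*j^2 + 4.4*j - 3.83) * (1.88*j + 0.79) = 1.0716*j^5 + 1.2775*j^4 + 9.428*j^3 + 12.0877*j^2 - 3.7244*j - 3.0257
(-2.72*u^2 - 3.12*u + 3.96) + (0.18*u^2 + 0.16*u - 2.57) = -2.54*u^2 - 2.96*u + 1.39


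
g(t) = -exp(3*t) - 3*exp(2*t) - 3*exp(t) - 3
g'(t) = -3*exp(3*t) - 6*exp(2*t) - 3*exp(t)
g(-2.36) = -3.31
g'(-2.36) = -0.34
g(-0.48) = -6.24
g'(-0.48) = -4.86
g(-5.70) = -3.01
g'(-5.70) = -0.01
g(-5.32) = -3.01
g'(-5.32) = -0.01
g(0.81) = -36.26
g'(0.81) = -71.14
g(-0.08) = -9.11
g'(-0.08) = -10.24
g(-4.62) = -3.03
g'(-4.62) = -0.03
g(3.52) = -42089.64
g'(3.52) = -122633.06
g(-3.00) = -3.16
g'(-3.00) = -0.16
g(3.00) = -9376.63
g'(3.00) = -26790.08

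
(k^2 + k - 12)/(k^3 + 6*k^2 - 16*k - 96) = (k - 3)/(k^2 + 2*k - 24)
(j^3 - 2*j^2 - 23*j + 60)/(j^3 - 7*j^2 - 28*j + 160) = (j - 3)/(j - 8)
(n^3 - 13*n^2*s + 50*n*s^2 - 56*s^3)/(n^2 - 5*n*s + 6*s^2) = (-n^2 + 11*n*s - 28*s^2)/(-n + 3*s)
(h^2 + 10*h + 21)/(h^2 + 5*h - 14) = (h + 3)/(h - 2)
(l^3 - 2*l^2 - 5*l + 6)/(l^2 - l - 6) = l - 1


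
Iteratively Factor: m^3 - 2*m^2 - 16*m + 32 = (m + 4)*(m^2 - 6*m + 8) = (m - 4)*(m + 4)*(m - 2)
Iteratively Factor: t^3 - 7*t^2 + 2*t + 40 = (t - 4)*(t^2 - 3*t - 10) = (t - 4)*(t + 2)*(t - 5)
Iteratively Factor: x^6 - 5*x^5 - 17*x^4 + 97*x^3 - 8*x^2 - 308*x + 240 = (x - 5)*(x^5 - 17*x^3 + 12*x^2 + 52*x - 48) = (x - 5)*(x + 2)*(x^4 - 2*x^3 - 13*x^2 + 38*x - 24) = (x - 5)*(x - 1)*(x + 2)*(x^3 - x^2 - 14*x + 24) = (x - 5)*(x - 1)*(x + 2)*(x + 4)*(x^2 - 5*x + 6) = (x - 5)*(x - 3)*(x - 1)*(x + 2)*(x + 4)*(x - 2)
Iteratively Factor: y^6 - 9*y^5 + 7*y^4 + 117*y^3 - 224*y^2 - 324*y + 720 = (y + 3)*(y^5 - 12*y^4 + 43*y^3 - 12*y^2 - 188*y + 240) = (y - 5)*(y + 3)*(y^4 - 7*y^3 + 8*y^2 + 28*y - 48) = (y - 5)*(y - 2)*(y + 3)*(y^3 - 5*y^2 - 2*y + 24) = (y - 5)*(y - 4)*(y - 2)*(y + 3)*(y^2 - y - 6) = (y - 5)*(y - 4)*(y - 2)*(y + 2)*(y + 3)*(y - 3)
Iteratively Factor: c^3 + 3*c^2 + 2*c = (c + 2)*(c^2 + c) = (c + 1)*(c + 2)*(c)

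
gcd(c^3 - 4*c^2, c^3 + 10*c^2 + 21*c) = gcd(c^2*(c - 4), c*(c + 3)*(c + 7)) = c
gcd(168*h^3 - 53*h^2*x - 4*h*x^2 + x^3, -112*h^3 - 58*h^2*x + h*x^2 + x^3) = -56*h^2 - h*x + x^2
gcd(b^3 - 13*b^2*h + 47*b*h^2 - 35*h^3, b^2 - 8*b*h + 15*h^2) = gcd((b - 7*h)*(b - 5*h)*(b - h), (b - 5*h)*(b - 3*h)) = b - 5*h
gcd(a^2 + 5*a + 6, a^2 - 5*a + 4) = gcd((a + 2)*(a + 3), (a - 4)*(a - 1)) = 1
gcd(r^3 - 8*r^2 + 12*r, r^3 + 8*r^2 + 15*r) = r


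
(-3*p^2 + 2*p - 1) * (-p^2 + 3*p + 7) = 3*p^4 - 11*p^3 - 14*p^2 + 11*p - 7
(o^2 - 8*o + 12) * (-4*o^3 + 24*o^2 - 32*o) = -4*o^5 + 56*o^4 - 272*o^3 + 544*o^2 - 384*o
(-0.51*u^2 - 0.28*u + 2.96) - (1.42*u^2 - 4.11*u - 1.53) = -1.93*u^2 + 3.83*u + 4.49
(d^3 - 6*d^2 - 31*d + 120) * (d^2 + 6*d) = d^5 - 67*d^3 - 66*d^2 + 720*d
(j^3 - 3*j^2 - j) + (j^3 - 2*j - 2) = 2*j^3 - 3*j^2 - 3*j - 2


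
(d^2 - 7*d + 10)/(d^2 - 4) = (d - 5)/(d + 2)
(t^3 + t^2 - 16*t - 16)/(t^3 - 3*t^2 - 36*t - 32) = (t - 4)/(t - 8)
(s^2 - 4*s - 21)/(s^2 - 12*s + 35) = (s + 3)/(s - 5)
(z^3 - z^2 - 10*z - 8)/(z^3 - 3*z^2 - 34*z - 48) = (z^2 - 3*z - 4)/(z^2 - 5*z - 24)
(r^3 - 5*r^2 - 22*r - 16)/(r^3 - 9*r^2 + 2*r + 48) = (r + 1)/(r - 3)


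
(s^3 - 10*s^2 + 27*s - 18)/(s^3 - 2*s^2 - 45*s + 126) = (s - 1)/(s + 7)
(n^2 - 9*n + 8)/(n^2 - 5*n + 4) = (n - 8)/(n - 4)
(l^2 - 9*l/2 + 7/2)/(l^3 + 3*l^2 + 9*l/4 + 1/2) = 2*(2*l^2 - 9*l + 7)/(4*l^3 + 12*l^2 + 9*l + 2)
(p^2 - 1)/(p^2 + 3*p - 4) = (p + 1)/(p + 4)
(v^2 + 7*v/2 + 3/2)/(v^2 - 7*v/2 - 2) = (v + 3)/(v - 4)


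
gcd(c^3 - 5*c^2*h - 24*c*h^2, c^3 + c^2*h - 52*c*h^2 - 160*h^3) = c - 8*h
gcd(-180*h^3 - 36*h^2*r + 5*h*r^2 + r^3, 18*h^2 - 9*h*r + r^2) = -6*h + r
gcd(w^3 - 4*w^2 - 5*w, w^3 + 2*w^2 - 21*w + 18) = 1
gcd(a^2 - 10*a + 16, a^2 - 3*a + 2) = a - 2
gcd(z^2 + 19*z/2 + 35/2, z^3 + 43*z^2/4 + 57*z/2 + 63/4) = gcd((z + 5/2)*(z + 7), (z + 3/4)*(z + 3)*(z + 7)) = z + 7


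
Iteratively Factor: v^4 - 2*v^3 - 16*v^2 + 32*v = (v + 4)*(v^3 - 6*v^2 + 8*v) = (v - 2)*(v + 4)*(v^2 - 4*v) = v*(v - 2)*(v + 4)*(v - 4)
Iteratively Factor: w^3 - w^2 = (w - 1)*(w^2) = w*(w - 1)*(w)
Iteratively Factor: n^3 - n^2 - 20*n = (n - 5)*(n^2 + 4*n) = n*(n - 5)*(n + 4)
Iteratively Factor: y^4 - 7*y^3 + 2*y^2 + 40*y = (y - 5)*(y^3 - 2*y^2 - 8*y) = y*(y - 5)*(y^2 - 2*y - 8) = y*(y - 5)*(y + 2)*(y - 4)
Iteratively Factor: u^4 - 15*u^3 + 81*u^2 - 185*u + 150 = (u - 5)*(u^3 - 10*u^2 + 31*u - 30) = (u - 5)*(u - 2)*(u^2 - 8*u + 15) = (u - 5)*(u - 3)*(u - 2)*(u - 5)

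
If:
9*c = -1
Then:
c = -1/9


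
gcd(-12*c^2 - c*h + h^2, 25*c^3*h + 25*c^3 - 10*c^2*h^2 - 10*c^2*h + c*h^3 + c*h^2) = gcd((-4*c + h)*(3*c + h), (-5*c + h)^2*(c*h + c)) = 1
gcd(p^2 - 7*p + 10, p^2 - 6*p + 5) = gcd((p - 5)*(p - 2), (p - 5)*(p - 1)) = p - 5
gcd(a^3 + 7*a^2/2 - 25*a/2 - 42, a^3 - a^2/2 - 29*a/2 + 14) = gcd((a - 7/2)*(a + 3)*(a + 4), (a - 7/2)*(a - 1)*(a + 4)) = a^2 + a/2 - 14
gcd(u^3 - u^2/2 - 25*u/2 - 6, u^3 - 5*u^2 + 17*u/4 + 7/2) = u + 1/2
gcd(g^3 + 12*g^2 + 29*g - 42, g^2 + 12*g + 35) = g + 7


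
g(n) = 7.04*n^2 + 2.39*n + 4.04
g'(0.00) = 2.39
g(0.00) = 4.04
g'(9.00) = 129.11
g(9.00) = 595.79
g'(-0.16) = 0.14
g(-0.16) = 3.84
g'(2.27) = 34.35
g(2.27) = 45.74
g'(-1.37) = -16.90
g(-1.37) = 13.98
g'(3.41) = 50.40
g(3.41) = 94.05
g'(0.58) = 10.56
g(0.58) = 7.79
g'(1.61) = 25.06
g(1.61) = 26.14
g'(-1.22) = -14.79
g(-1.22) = 11.60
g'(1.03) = 16.89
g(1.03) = 13.97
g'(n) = 14.08*n + 2.39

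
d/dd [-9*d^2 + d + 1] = 1 - 18*d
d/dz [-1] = 0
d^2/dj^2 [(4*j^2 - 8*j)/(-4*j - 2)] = -20/(8*j^3 + 12*j^2 + 6*j + 1)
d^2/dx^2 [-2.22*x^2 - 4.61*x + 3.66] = -4.44000000000000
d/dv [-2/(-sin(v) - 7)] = -2*cos(v)/(sin(v) + 7)^2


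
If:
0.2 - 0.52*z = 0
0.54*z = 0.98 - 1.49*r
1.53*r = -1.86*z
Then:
No Solution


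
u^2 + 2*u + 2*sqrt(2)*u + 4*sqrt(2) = (u + 2)*(u + 2*sqrt(2))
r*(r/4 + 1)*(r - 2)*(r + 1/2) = r^4/4 + 5*r^3/8 - 7*r^2/4 - r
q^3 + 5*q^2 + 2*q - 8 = (q - 1)*(q + 2)*(q + 4)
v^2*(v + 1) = v^3 + v^2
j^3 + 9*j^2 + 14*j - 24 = (j - 1)*(j + 4)*(j + 6)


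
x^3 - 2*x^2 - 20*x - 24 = (x - 6)*(x + 2)^2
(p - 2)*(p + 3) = p^2 + p - 6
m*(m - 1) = m^2 - m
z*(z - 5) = z^2 - 5*z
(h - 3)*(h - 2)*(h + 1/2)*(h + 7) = h^4 + 5*h^3/2 - 28*h^2 + 55*h/2 + 21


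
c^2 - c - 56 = (c - 8)*(c + 7)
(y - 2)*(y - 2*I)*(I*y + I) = I*y^3 + 2*y^2 - I*y^2 - 2*y - 2*I*y - 4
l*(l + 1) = l^2 + l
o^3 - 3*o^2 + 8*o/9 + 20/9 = (o - 2)*(o - 5/3)*(o + 2/3)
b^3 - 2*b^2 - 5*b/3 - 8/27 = (b - 8/3)*(b + 1/3)^2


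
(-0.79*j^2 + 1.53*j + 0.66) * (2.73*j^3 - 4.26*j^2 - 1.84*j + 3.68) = -2.1567*j^5 + 7.5423*j^4 - 3.2624*j^3 - 8.534*j^2 + 4.416*j + 2.4288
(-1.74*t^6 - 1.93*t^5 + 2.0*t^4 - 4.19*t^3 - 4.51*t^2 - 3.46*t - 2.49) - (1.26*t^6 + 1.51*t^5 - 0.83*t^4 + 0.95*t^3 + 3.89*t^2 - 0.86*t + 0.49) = -3.0*t^6 - 3.44*t^5 + 2.83*t^4 - 5.14*t^3 - 8.4*t^2 - 2.6*t - 2.98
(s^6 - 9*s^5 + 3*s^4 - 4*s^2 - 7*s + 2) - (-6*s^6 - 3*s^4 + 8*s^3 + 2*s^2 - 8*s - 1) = 7*s^6 - 9*s^5 + 6*s^4 - 8*s^3 - 6*s^2 + s + 3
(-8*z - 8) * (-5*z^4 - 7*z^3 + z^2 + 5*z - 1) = 40*z^5 + 96*z^4 + 48*z^3 - 48*z^2 - 32*z + 8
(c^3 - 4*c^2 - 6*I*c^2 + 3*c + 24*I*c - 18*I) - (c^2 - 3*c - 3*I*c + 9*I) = c^3 - 5*c^2 - 6*I*c^2 + 6*c + 27*I*c - 27*I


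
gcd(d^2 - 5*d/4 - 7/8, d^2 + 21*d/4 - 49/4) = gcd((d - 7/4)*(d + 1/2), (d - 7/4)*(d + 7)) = d - 7/4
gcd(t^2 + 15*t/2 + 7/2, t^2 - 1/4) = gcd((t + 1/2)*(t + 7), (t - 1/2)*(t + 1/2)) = t + 1/2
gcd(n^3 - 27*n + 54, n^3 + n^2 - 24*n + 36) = n^2 + 3*n - 18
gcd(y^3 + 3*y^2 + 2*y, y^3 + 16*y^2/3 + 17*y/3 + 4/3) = y + 1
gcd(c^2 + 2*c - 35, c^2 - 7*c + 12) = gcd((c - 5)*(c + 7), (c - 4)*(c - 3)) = 1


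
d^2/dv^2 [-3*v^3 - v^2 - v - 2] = -18*v - 2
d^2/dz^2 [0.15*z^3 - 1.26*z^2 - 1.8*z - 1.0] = 0.9*z - 2.52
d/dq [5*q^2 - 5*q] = 10*q - 5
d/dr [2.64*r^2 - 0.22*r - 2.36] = 5.28*r - 0.22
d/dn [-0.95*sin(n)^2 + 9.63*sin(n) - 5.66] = (9.63 - 1.9*sin(n))*cos(n)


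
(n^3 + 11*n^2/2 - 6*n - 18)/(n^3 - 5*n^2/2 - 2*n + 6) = (n + 6)/(n - 2)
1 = 1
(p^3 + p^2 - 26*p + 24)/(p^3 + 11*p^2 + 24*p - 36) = (p - 4)/(p + 6)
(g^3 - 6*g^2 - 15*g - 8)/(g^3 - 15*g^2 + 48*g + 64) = (g + 1)/(g - 8)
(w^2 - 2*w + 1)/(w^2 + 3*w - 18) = (w^2 - 2*w + 1)/(w^2 + 3*w - 18)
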